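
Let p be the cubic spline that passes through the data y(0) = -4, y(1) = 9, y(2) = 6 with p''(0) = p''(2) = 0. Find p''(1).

With m_i denoting the second derivative at x_i, h_i = 1, 1, and Δ_i = (y_(i+1) − y_i)/h_i = 13, -3:
  1·m_0 + 4·m_1 + 1·m_2 = 6(Δ_1 - Δ_0) = -96
Natural end conditions: m_0 = m_2 = 0.
Solving: m_0 = 0, m_1 = -24, m_2 = 0.

-24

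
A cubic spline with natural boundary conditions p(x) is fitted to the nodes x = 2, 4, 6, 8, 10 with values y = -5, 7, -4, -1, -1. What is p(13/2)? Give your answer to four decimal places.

-4.6529

Let M_i = p''(x_i). Step sizes h_i = 2, 2, 2, 2; slopes of the chords Δ_i = (y_(i+1) - y_i)/h_i = 6, -11/2, 3/2, 0.
  2·M_0 + 8·M_1 + 2·M_2 = 6(Δ_1 - Δ_0) = -69
  2·M_1 + 8·M_2 + 2·M_3 = 6(Δ_2 - Δ_1) = 42
  2·M_2 + 8·M_3 + 2·M_4 = 6(Δ_3 - Δ_2) = -9
Natural end conditions: M_0 = M_4 = 0.
Solving: M_0 = 0, M_1 = -303/28, M_2 = 123/14, M_3 = -93/28, M_4 = 0.
On [6, 8], p(x) = -4 - 13/4·(x - 6) + 123/28·(x - 6)² - 113/112·(x - 6)³.
With (x - 6) = 1/2: p(13/2) = -4169/896.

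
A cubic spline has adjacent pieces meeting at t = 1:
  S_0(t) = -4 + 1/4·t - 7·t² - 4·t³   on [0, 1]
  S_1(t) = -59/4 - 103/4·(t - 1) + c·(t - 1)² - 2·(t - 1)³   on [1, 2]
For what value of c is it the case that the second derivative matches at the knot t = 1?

-19

S_0''(t) = -14 - 24·t, so S_0''(1) = -38. On the right, S_1''(1) = 2c, so c = -19.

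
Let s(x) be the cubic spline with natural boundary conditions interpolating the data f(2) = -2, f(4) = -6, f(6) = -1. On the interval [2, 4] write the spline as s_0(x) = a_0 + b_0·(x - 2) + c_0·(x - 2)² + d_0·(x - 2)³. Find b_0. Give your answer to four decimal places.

-3.1250

Write M_i for s''(x_i). With h_i = 2, 2 and divided differences Δ_i = -2, 5/2, the continuity of s' gives the tridiagonal system
  2·M_0 + 8·M_1 + 2·M_2 = 6(Δ_1 - Δ_0) = 27
Natural end conditions: M_0 = M_2 = 0.
Forward elimination and back-substitution give M_0 = 0, M_1 = 27/8, M_2 = 0.
On [2, 4], with s_0(x) = a_0 + b_0·(x - 2) + c_0·(x - 2)² + d_0·(x - 2)³: c_0 = M_0/2 = 0, d_0 = (M_1 - M_0)/(6h_0) = 9/32, b_0 = Δ_0 - h_0(2M_0 + M_1)/6 = -25/8.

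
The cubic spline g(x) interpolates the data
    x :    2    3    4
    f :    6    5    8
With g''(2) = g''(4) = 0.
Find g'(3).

1

With m_i denoting the second derivative at x_i, h_i = 1, 1, and Δ_i = (y_(i+1) − y_i)/h_i = -1, 3:
  1·m_0 + 4·m_1 + 1·m_2 = 6(Δ_1 - Δ_0) = 24
Natural end conditions: m_0 = m_2 = 0.
Solving: m_0 = 0, m_1 = 6, m_2 = 0.
On [3, 4], g'(x) = b_1 + 2c_1·(x - 3) + 3d_1·(x - 3)² with b_1 = Δ_1 - h_1(2m_1 + m_2)/6 = 1, c_1 = m_1/2 = 3, d_1 = (m_2 - m_1)/(6h_1) = -1. So g'(3) = 1.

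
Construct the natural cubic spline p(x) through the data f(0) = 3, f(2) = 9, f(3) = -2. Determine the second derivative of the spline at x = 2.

-14

Put M_i = p'' at the i-th knot. Here h = (2, 1) and Δ = (3, -11), so the interior equations h_(i-1)·M_(i-1) + 2(h_(i-1)+h_i)·M_i + h_i·M_(i+1) = 6(Δ_i − Δ_(i-1)) read
  2·M_0 + 6·M_1 + 1·M_2 = 6(Δ_1 - Δ_0) = -84
Natural end conditions: M_0 = M_2 = 0.
Solving the tridiagonal system: M_0 = 0, M_1 = -14, M_2 = 0.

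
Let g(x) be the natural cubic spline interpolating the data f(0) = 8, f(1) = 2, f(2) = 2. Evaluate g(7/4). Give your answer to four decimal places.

1.6484

Put m_i = g'' at the i-th knot. Here h = (1, 1) and Δ = (-6, 0), so the interior equations h_(i-1)·m_(i-1) + 2(h_(i-1)+h_i)·m_i + h_i·m_(i+1) = 6(Δ_i − Δ_(i-1)) read
  1·m_0 + 4·m_1 + 1·m_2 = 6(Δ_1 - Δ_0) = 36
Natural end conditions: m_0 = m_2 = 0.
Forward elimination and back-substitution give m_0 = 0, m_1 = 9, m_2 = 0.
On [1, 2], g(x) = 2 - 3·(x - 1) + 9/2·(x - 1)² - 3/2·(x - 1)³.
With (x - 1) = 3/4: g(7/4) = 211/128.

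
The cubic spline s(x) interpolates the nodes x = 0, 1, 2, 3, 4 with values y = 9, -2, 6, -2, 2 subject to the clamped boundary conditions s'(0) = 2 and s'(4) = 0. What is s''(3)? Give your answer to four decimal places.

Let m_i = s''(x_i). Step sizes h_i = 1, 1, 1, 1; slopes of the chords Δ_i = (y_(i+1) - y_i)/h_i = -11, 8, -8, 4.
  1·m_0 + 4·m_1 + 1·m_2 = 6(Δ_1 - Δ_0) = 114
  1·m_1 + 4·m_2 + 1·m_3 = 6(Δ_2 - Δ_1) = -96
  1·m_2 + 4·m_3 + 1·m_4 = 6(Δ_3 - Δ_2) = 72
Clamped end conditions give two more equations: 2h_0·m_0 + h_0·m_1 = 6(Δ_0 - s'(0)) = -78 and h_3·m_3 + 2h_3·m_4 = 6(s'(4) - Δ_3) = -24.
Hence m_0 = -1895/28, m_1 = 803/14, m_2 = -191/4, m_3 = 527/14, m_4 = -863/28.

37.6429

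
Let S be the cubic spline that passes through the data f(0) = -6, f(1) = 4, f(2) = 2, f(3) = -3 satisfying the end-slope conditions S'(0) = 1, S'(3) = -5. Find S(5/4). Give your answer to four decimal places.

Put m_i = S'' at the i-th knot. Here h = (1, 1, 1) and Δ = (10, -2, -5), so the interior equations h_(i-1)·m_(i-1) + 2(h_(i-1)+h_i)·m_i + h_i·m_(i+1) = 6(Δ_i − Δ_(i-1)) read
  1·m_0 + 4·m_1 + 1·m_2 = 6(Δ_1 - Δ_0) = -72
  1·m_1 + 4·m_2 + 1·m_3 = 6(Δ_2 - Δ_1) = -18
Clamped end conditions give two more equations: 2h_0·m_0 + h_0·m_1 = 6(Δ_0 - S'(0)) = 54 and h_2·m_2 + 2h_2·m_3 = 6(S'(3) - Δ_2) = 0.
Solving the tridiagonal system: m_0 = 208/5, m_1 = -146/5, m_2 = 16/5, m_3 = -8/5.
On [1, 2], S(x) = 4 + 36/5·(x - 1) - 73/5·(x - 1)² + 27/5·(x - 1)³.
With (x - 1) = 1/4: S(5/4) = 1591/320.

4.9719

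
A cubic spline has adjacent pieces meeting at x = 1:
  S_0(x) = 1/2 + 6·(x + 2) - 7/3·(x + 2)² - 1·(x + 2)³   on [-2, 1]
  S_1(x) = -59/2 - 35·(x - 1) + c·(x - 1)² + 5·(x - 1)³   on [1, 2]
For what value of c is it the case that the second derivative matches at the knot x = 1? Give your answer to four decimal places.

S_0''(x) = -14/3 - 6·(x + 2), so S_0''(1) = -68/3. On the right, S_1''(1) = 2c, so c = -34/3.

-11.3333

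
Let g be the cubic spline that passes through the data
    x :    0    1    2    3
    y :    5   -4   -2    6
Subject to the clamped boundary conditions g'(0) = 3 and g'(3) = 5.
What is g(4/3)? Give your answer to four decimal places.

-5.2889

With σ_i denoting the second derivative at x_i, h_i = 1, 1, 1, and Δ_i = (y_(i+1) − y_i)/h_i = -9, 2, 8:
  1·σ_0 + 4·σ_1 + 1·σ_2 = 6(Δ_1 - Δ_0) = 66
  1·σ_1 + 4·σ_2 + 1·σ_3 = 6(Δ_2 - Δ_1) = 36
Clamped end conditions give two more equations: 2h_0·σ_0 + h_0·σ_1 = 6(Δ_0 - g'(0)) = -72 and h_2·σ_2 + 2h_2·σ_3 = 6(g'(3) - Δ_2) = -18.
Forward elimination and back-substitution give σ_0 = -748/15, σ_1 = 416/15, σ_2 = 74/15, σ_3 = -172/15.
On [1, 2], g(x) = -4 - 121/15·(x - 1) + 208/15·(x - 1)² - 19/5·(x - 1)³.
With (x - 1) = 1/3: g(4/3) = -238/45.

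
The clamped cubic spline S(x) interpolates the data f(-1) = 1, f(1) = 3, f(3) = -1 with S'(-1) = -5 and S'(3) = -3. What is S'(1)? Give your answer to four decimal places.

1.2500

Let M_i = S''(x_i). Step sizes h_i = 2, 2; slopes of the chords Δ_i = (y_(i+1) - y_i)/h_i = 1, -2.
  2·M_0 + 8·M_1 + 2·M_2 = 6(Δ_1 - Δ_0) = -18
Clamped end conditions give two more equations: 2h_0·M_0 + h_0·M_1 = 6(Δ_0 - S'(-1)) = 36 and h_1·M_1 + 2h_1·M_2 = 6(S'(3) - Δ_1) = -6.
Forward elimination and back-substitution give M_0 = 47/4, M_1 = -11/2, M_2 = 5/4.
On [1, 3], S'(x) = b_1 + 2c_1·(x - 1) + 3d_1·(x - 1)² with b_1 = Δ_1 - h_1(2M_1 + M_2)/6 = 5/4, c_1 = M_1/2 = -11/4, d_1 = (M_2 - M_1)/(6h_1) = 9/16. So S'(1) = 5/4.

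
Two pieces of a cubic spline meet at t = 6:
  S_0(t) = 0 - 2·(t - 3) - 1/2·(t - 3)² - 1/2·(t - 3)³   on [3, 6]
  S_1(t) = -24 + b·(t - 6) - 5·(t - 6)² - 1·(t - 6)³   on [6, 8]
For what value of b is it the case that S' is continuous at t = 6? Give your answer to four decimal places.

-18.5000

S_0'(t) = -2 - 1·(t - 3) - 3/2·(t - 3)², so S_0'(6) = -37/2. On the right, S_1'(6) = b, so b = -37/2.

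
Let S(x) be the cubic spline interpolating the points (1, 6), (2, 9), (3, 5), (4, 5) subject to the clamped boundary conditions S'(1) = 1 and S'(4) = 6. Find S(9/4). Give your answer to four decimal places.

8.6063

With σ_i denoting the second derivative at x_i, h_i = 1, 1, 1, and Δ_i = (y_(i+1) − y_i)/h_i = 3, -4, 0:
  1·σ_0 + 4·σ_1 + 1·σ_2 = 6(Δ_1 - Δ_0) = -42
  1·σ_1 + 4·σ_2 + 1·σ_3 = 6(Δ_2 - Δ_1) = 24
Clamped end conditions give two more equations: 2h_0·σ_0 + h_0·σ_1 = 6(Δ_0 - S'(1)) = 12 and h_2·σ_2 + 2h_2·σ_3 = 6(S'(4) - Δ_2) = 36.
Solving: σ_0 = 206/15, σ_1 = -232/15, σ_2 = 92/15, σ_3 = 224/15.
On [2, 3], S(x) = 9 + 2/15·(x - 2) - 116/15·(x - 2)² + 18/5·(x - 2)³.
With (x - 2) = 1/4: S(9/4) = 1377/160.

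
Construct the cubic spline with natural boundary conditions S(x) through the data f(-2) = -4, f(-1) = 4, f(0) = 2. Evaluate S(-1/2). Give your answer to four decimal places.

3.9375

With M_i denoting the second derivative at x_i, h_i = 1, 1, and Δ_i = (y_(i+1) − y_i)/h_i = 8, -2:
  1·M_0 + 4·M_1 + 1·M_2 = 6(Δ_1 - Δ_0) = -60
Natural end conditions: M_0 = M_2 = 0.
Hence M_0 = 0, M_1 = -15, M_2 = 0.
On [-1, 0], S(x) = 4 + 3·(x + 1) - 15/2·(x + 1)² + 5/2·(x + 1)³.
With (x + 1) = 1/2: S(-1/2) = 63/16.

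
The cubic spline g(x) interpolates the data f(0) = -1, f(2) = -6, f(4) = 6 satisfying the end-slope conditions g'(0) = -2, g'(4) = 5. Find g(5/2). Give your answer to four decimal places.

-4.0664

Let m_i = g''(x_i). Step sizes h_i = 2, 2; slopes of the chords Δ_i = (y_(i+1) - y_i)/h_i = -5/2, 6.
  2·m_0 + 8·m_1 + 2·m_2 = 6(Δ_1 - Δ_0) = 51
Clamped end conditions give two more equations: 2h_0·m_0 + h_0·m_1 = 6(Δ_0 - g'(0)) = -3 and h_1·m_1 + 2h_1·m_2 = 6(g'(4) - Δ_1) = -6.
Solving: m_0 = -43/8, m_1 = 37/4, m_2 = -49/8.
On [2, 4], g(x) = -6 + 15/8·(x - 2) + 37/8·(x - 2)² - 41/32·(x - 2)³.
With (x - 2) = 1/2: g(5/2) = -1041/256.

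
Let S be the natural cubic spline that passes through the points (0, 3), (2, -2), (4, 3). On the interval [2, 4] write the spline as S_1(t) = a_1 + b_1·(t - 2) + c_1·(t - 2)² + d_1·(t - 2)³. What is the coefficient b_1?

Write σ_i for S''(x_i). With h_i = 2, 2 and divided differences Δ_i = -5/2, 5/2, the continuity of S' gives the tridiagonal system
  2·σ_0 + 8·σ_1 + 2·σ_2 = 6(Δ_1 - Δ_0) = 30
Natural end conditions: σ_0 = σ_2 = 0.
Forward elimination and back-substitution give σ_0 = 0, σ_1 = 15/4, σ_2 = 0.
On [2, 4], with S_1(t) = a_1 + b_1·(t - 2) + c_1·(t - 2)² + d_1·(t - 2)³: c_1 = σ_1/2 = 15/8, d_1 = (σ_2 - σ_1)/(6h_1) = -5/16, b_1 = Δ_1 - h_1(2σ_1 + σ_2)/6 = 0.

0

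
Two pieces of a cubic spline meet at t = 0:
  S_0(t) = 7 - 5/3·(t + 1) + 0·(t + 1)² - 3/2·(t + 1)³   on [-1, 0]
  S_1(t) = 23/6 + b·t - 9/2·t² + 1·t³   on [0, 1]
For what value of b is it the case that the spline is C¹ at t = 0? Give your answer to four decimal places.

S_0'(t) = -5/3 + 0·(t + 1) - 9/2·(t + 1)², so S_0'(0) = -37/6. On the right, S_1'(0) = b, so b = -37/6.

-6.1667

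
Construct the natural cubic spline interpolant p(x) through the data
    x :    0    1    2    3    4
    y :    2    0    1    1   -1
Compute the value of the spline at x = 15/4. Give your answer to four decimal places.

-0.4037

With M_i denoting the second derivative at x_i, h_i = 1, 1, 1, 1, and Δ_i = (y_(i+1) − y_i)/h_i = -2, 1, 0, -2:
  1·M_0 + 4·M_1 + 1·M_2 = 6(Δ_1 - Δ_0) = 18
  1·M_1 + 4·M_2 + 1·M_3 = 6(Δ_2 - Δ_1) = -6
  1·M_2 + 4·M_3 + 1·M_4 = 6(Δ_3 - Δ_2) = -12
Natural end conditions: M_0 = M_4 = 0.
Forward elimination and back-substitution give M_0 = 0, M_1 = 141/28, M_2 = -15/7, M_3 = -69/28, M_4 = 0.
On [3, 4], p(x) = 1 - 33/28·(x - 3) - 69/56·(x - 3)² + 23/56·(x - 3)³.
With (x - 3) = 3/4: p(15/4) = -1447/3584.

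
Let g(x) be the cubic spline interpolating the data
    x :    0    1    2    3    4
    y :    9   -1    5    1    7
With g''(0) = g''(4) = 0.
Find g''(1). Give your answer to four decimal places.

31.0714

Let M_i = g''(x_i). Step sizes h_i = 1, 1, 1, 1; slopes of the chords Δ_i = (y_(i+1) - y_i)/h_i = -10, 6, -4, 6.
  1·M_0 + 4·M_1 + 1·M_2 = 6(Δ_1 - Δ_0) = 96
  1·M_1 + 4·M_2 + 1·M_3 = 6(Δ_2 - Δ_1) = -60
  1·M_2 + 4·M_3 + 1·M_4 = 6(Δ_3 - Δ_2) = 60
Natural end conditions: M_0 = M_4 = 0.
Hence M_0 = 0, M_1 = 435/14, M_2 = -198/7, M_3 = 309/14, M_4 = 0.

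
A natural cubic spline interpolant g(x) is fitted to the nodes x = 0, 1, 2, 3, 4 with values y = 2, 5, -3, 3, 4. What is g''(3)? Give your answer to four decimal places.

-15.2143

Write M_i for g''(x_i). With h_i = 1, 1, 1, 1 and divided differences Δ_i = 3, -8, 6, 1, the continuity of g' gives the tridiagonal system
  1·M_0 + 4·M_1 + 1·M_2 = 6(Δ_1 - Δ_0) = -66
  1·M_1 + 4·M_2 + 1·M_3 = 6(Δ_2 - Δ_1) = 84
  1·M_2 + 4·M_3 + 1·M_4 = 6(Δ_3 - Δ_2) = -30
Natural end conditions: M_0 = M_4 = 0.
Hence M_0 = 0, M_1 = -339/14, M_2 = 216/7, M_3 = -213/14, M_4 = 0.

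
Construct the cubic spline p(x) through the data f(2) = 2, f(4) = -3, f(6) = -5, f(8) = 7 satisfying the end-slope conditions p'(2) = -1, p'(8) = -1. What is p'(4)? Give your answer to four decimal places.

-3.6000

With m_i denoting the second derivative at x_i, h_i = 2, 2, 2, and Δ_i = (y_(i+1) − y_i)/h_i = -5/2, -1, 6:
  2·m_0 + 8·m_1 + 2·m_2 = 6(Δ_1 - Δ_0) = 9
  2·m_1 + 8·m_2 + 2·m_3 = 6(Δ_2 - Δ_1) = 42
Clamped end conditions give two more equations: 2h_0·m_0 + h_0·m_1 = 6(Δ_0 - p'(2)) = -9 and h_2·m_2 + 2h_2·m_3 = 6(p'(8) - Δ_2) = -42.
Hence m_0 = -19/10, m_1 = -7/10, m_2 = 46/5, m_3 = -151/10.
On [4, 6], p'(x) = b_1 + 2c_1·(x - 4) + 3d_1·(x - 4)² with b_1 = Δ_1 - h_1(2m_1 + m_2)/6 = -18/5, c_1 = m_1/2 = -7/20, d_1 = (m_2 - m_1)/(6h_1) = 33/40. So p'(4) = -18/5.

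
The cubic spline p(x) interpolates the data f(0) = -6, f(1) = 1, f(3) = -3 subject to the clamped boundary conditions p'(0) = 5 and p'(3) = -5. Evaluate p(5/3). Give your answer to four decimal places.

Let M_i = p''(x_i). Step sizes h_i = 1, 2; slopes of the chords Δ_i = (y_(i+1) - y_i)/h_i = 7, -2.
  1·M_0 + 6·M_1 + 2·M_2 = 6(Δ_1 - Δ_0) = -54
Clamped end conditions give two more equations: 2h_0·M_0 + h_0·M_1 = 6(Δ_0 - p'(0)) = 12 and h_1·M_1 + 2h_1·M_2 = 6(p'(3) - Δ_1) = -18.
Hence M_0 = 35/3, M_1 = -34/3, M_2 = 7/6.
On [1, 3], p(x) = 1 + 31/6·(x - 1) - 17/3·(x - 1)² + 25/24·(x - 1)³.
With (x - 1) = 2/3: p(5/3) = 181/81.

2.2346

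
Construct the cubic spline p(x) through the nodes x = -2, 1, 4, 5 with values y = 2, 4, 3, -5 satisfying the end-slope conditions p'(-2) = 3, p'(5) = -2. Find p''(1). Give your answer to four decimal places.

Put m_i = p'' at the i-th knot. Here h = (3, 3, 1) and Δ = (2/3, -1/3, -8), so the interior equations h_(i-1)·m_(i-1) + 2(h_(i-1)+h_i)·m_i + h_i·m_(i+1) = 6(Δ_i − Δ_(i-1)) read
  3·m_0 + 12·m_1 + 3·m_2 = 6(Δ_1 - Δ_0) = -6
  3·m_1 + 8·m_2 + 1·m_3 = 6(Δ_2 - Δ_1) = -46
Clamped end conditions give two more equations: 2h_0·m_0 + h_0·m_1 = 6(Δ_0 - p'(-2)) = -14 and h_2·m_2 + 2h_2·m_3 = 6(p'(5) - Δ_2) = 36.
Solving the tridiagonal system: m_0 = -350/93, m_1 = 266/93, m_2 = -300/31, m_3 = 708/31.

2.8602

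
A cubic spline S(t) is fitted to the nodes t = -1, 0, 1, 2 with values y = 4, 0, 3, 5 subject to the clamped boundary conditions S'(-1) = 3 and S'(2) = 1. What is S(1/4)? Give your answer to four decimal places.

Let σ_i = S''(x_i). Step sizes h_i = 1, 1, 1; slopes of the chords Δ_i = (y_(i+1) - y_i)/h_i = -4, 3, 2.
  1·σ_0 + 4·σ_1 + 1·σ_2 = 6(Δ_1 - Δ_0) = 42
  1·σ_1 + 4·σ_2 + 1·σ_3 = 6(Δ_2 - Δ_1) = -6
Clamped end conditions give two more equations: 2h_0·σ_0 + h_0·σ_1 = 6(Δ_0 - S'(-1)) = -42 and h_2·σ_2 + 2h_2·σ_3 = 6(S'(2) - Δ_2) = -6.
Solving the tridiagonal system: σ_0 = -464/15, σ_1 = 298/15, σ_2 = -98/15, σ_3 = 4/15.
On [0, 1], S(t) = 0 - 38/15·t + 149/15·t² - 22/5·t³.
With t = 1/4: S(1/4) = -13/160.

-0.0813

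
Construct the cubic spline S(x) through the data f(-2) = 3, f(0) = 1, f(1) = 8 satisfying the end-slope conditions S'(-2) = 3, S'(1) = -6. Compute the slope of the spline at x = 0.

Write m_i for S''(x_i). With h_i = 2, 1 and divided differences Δ_i = -1, 7, the continuity of S' gives the tridiagonal system
  2·m_0 + 6·m_1 + 1·m_2 = 6(Δ_1 - Δ_0) = 48
Clamped end conditions give two more equations: 2h_0·m_0 + h_0·m_1 = 6(Δ_0 - S'(-2)) = -24 and h_1·m_1 + 2h_1·m_2 = 6(S'(1) - Δ_1) = -78.
Forward elimination and back-substitution give m_0 = -17, m_1 = 22, m_2 = -50.
On [0, 1], S'(x) = b_1 + 2c_1·x + 3d_1·x² with b_1 = Δ_1 - h_1(2m_1 + m_2)/6 = 8, c_1 = m_1/2 = 11, d_1 = (m_2 - m_1)/(6h_1) = -12. So S'(0) = 8.

8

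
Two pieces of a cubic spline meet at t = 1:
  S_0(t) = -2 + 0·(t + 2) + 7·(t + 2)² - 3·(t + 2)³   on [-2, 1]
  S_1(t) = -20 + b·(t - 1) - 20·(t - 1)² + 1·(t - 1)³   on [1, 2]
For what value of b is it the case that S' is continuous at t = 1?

-39

S_0'(t) = 0 + 14·(t + 2) - 9·(t + 2)², so S_0'(1) = -39. On the right, S_1'(1) = b, so b = -39.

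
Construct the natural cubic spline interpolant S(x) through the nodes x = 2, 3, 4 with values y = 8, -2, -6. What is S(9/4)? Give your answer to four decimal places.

Write σ_i for S''(x_i). With h_i = 1, 1 and divided differences Δ_i = -10, -4, the continuity of S' gives the tridiagonal system
  1·σ_0 + 4·σ_1 + 1·σ_2 = 6(Δ_1 - Δ_0) = 36
Natural end conditions: σ_0 = σ_2 = 0.
Forward elimination and back-substitution give σ_0 = 0, σ_1 = 9, σ_2 = 0.
On [2, 3], S(x) = 8 - 23/2·(x - 2) + 0·(x - 2)² + 3/2·(x - 2)³.
With (x - 2) = 1/4: S(9/4) = 659/128.

5.1484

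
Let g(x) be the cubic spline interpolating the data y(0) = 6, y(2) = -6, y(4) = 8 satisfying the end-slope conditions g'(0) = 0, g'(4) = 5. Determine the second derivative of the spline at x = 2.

Write σ_i for g''(x_i). With h_i = 2, 2 and divided differences Δ_i = -6, 7, the continuity of g' gives the tridiagonal system
  2·σ_0 + 8·σ_1 + 2·σ_2 = 6(Δ_1 - Δ_0) = 78
Clamped end conditions give two more equations: 2h_0·σ_0 + h_0·σ_1 = 6(Δ_0 - g'(0)) = -36 and h_1·σ_1 + 2h_1·σ_2 = 6(g'(4) - Δ_1) = -12.
Forward elimination and back-substitution give σ_0 = -35/2, σ_1 = 17, σ_2 = -23/2.

17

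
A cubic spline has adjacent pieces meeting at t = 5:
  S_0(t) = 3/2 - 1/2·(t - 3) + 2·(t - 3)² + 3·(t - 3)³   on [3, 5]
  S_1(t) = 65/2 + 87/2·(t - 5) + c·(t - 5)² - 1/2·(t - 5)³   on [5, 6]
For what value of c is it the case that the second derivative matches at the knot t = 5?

S_0''(t) = 4 + 18·(t - 3), so S_0''(5) = 40. On the right, S_1''(5) = 2c, so c = 20.

20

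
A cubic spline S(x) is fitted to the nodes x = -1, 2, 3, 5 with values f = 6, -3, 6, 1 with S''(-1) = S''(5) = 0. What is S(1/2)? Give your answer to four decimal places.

-4.4960

With σ_i denoting the second derivative at x_i, h_i = 3, 1, 2, and Δ_i = (y_(i+1) − y_i)/h_i = -3, 9, -5/2:
  3·σ_0 + 8·σ_1 + 1·σ_2 = 6(Δ_1 - Δ_0) = 72
  1·σ_1 + 6·σ_2 + 2·σ_3 = 6(Δ_2 - Δ_1) = -69
Natural end conditions: σ_0 = σ_3 = 0.
Solving: σ_0 = 0, σ_1 = 501/47, σ_2 = -624/47, σ_3 = 0.
On [-1, 2], S(x) = 6 - 783/94·(x + 1) + 0·(x + 1)² + 167/282·(x + 1)³.
With (x + 1) = 3/2: S(1/2) = -3381/752.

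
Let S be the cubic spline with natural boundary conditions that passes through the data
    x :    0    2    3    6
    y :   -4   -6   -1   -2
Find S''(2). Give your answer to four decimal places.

Let σ_i = S''(x_i). Step sizes h_i = 2, 1, 3; slopes of the chords Δ_i = (y_(i+1) - y_i)/h_i = -1, 5, -1/3.
  2·σ_0 + 6·σ_1 + 1·σ_2 = 6(Δ_1 - Δ_0) = 36
  1·σ_1 + 8·σ_2 + 3·σ_3 = 6(Δ_2 - Δ_1) = -32
Natural end conditions: σ_0 = σ_3 = 0.
Forward elimination and back-substitution give σ_0 = 0, σ_1 = 320/47, σ_2 = -228/47, σ_3 = 0.

6.8085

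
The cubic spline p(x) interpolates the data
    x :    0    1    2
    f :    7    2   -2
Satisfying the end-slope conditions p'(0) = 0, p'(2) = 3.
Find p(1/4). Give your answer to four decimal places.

6.5703

With M_i denoting the second derivative at x_i, h_i = 1, 1, and Δ_i = (y_(i+1) − y_i)/h_i = -5, -4:
  1·M_0 + 4·M_1 + 1·M_2 = 6(Δ_1 - Δ_0) = 6
Clamped end conditions give two more equations: 2h_0·M_0 + h_0·M_1 = 6(Δ_0 - p'(0)) = -30 and h_1·M_1 + 2h_1·M_2 = 6(p'(2) - Δ_1) = 42.
Forward elimination and back-substitution give M_0 = -15, M_1 = 0, M_2 = 21.
On [0, 1], p(x) = 7 + 0·x - 15/2·x² + 5/2·x³.
With x = 1/4: p(1/4) = 841/128.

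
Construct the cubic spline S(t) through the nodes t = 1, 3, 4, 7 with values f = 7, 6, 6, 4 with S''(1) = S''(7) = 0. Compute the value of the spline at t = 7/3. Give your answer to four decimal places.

Let m_i = S''(x_i). Step sizes h_i = 2, 1, 3; slopes of the chords Δ_i = (y_(i+1) - y_i)/h_i = -1/2, 0, -2/3.
  2·m_0 + 6·m_1 + 1·m_2 = 6(Δ_1 - Δ_0) = 3
  1·m_1 + 8·m_2 + 3·m_3 = 6(Δ_2 - Δ_1) = -4
Natural end conditions: m_0 = m_3 = 0.
Forward elimination and back-substitution give m_0 = 0, m_1 = 28/47, m_2 = -27/47, m_3 = 0.
On [1, 3], S(t) = 7 - 197/282·(t - 1) + 0·(t - 1)² + 7/141·(t - 1)³.
With (t - 1) = 4/3: S(7/3) = 23551/3807.

6.1862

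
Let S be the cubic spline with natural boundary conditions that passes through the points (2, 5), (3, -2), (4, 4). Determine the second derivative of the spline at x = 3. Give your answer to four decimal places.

19.5000

Let m_i = S''(x_i). Step sizes h_i = 1, 1; slopes of the chords Δ_i = (y_(i+1) - y_i)/h_i = -7, 6.
  1·m_0 + 4·m_1 + 1·m_2 = 6(Δ_1 - Δ_0) = 78
Natural end conditions: m_0 = m_2 = 0.
Forward elimination and back-substitution give m_0 = 0, m_1 = 39/2, m_2 = 0.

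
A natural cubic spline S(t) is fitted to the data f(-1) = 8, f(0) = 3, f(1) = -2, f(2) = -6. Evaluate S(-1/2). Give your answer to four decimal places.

5.5250

Put m_i = S'' at the i-th knot. Here h = (1, 1, 1) and Δ = (-5, -5, -4), so the interior equations h_(i-1)·m_(i-1) + 2(h_(i-1)+h_i)·m_i + h_i·m_(i+1) = 6(Δ_i − Δ_(i-1)) read
  1·m_0 + 4·m_1 + 1·m_2 = 6(Δ_1 - Δ_0) = 0
  1·m_1 + 4·m_2 + 1·m_3 = 6(Δ_2 - Δ_1) = 6
Natural end conditions: m_0 = m_3 = 0.
Hence m_0 = 0, m_1 = -2/5, m_2 = 8/5, m_3 = 0.
On [-1, 0], S(t) = 8 - 74/15·(t + 1) + 0·(t + 1)² - 1/15·(t + 1)³.
With (t + 1) = 1/2: S(-1/2) = 221/40.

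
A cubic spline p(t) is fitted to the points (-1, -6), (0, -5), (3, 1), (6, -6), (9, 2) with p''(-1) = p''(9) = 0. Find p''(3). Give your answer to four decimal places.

With M_i denoting the second derivative at x_i, h_i = 1, 3, 3, 3, and Δ_i = (y_(i+1) − y_i)/h_i = 1, 2, -7/3, 8/3:
  1·M_0 + 8·M_1 + 3·M_2 = 6(Δ_1 - Δ_0) = 6
  3·M_1 + 12·M_2 + 3·M_3 = 6(Δ_2 - Δ_1) = -26
  3·M_2 + 12·M_3 + 3·M_4 = 6(Δ_3 - Δ_2) = 30
Natural end conditions: M_0 = M_4 = 0.
Solving the tridiagonal system: M_0 = 0, M_1 = 56/27, M_2 = -286/81, M_3 = 274/81, M_4 = 0.

-3.5309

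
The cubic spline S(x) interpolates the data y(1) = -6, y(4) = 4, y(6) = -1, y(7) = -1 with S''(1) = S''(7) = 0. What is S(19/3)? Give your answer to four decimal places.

Write m_i for S''(x_i). With h_i = 3, 2, 1 and divided differences Δ_i = 10/3, -5/2, 0, the continuity of S' gives the tridiagonal system
  3·m_0 + 10·m_1 + 2·m_2 = 6(Δ_1 - Δ_0) = -35
  2·m_1 + 6·m_2 + 1·m_3 = 6(Δ_2 - Δ_1) = 15
Natural end conditions: m_0 = m_3 = 0.
Hence m_0 = 0, m_1 = -30/7, m_2 = 55/14, m_3 = 0.
On [6, 7], S(x) = -1 - 55/42·(x - 6) + 55/28·(x - 6)² - 55/84·(x - 6)³.
With (x - 6) = 1/3: S(19/3) = -1409/1134.

-1.2425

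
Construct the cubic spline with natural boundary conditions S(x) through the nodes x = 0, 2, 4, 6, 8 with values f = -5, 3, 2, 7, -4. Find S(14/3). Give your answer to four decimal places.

3.8148

With M_i denoting the second derivative at x_i, h_i = 2, 2, 2, 2, and Δ_i = (y_(i+1) − y_i)/h_i = 4, -1/2, 5/2, -11/2:
  2·M_0 + 8·M_1 + 2·M_2 = 6(Δ_1 - Δ_0) = -27
  2·M_1 + 8·M_2 + 2·M_3 = 6(Δ_2 - Δ_1) = 18
  2·M_2 + 8·M_3 + 2·M_4 = 6(Δ_3 - Δ_2) = -48
Natural end conditions: M_0 = M_4 = 0.
Solving: M_0 = 0, M_1 = -75/16, M_2 = 21/4, M_3 = -117/16, M_4 = 0.
On [4, 6], S(x) = 2 + 23/16·(x - 4) + 21/8·(x - 4)² - 67/64·(x - 4)³.
With (x - 4) = 2/3: S(14/3) = 103/27.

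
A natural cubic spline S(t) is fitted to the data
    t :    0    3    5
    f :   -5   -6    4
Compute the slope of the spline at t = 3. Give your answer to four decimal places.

2.8667

Write σ_i for S''(x_i). With h_i = 3, 2 and divided differences Δ_i = -1/3, 5, the continuity of S' gives the tridiagonal system
  3·σ_0 + 10·σ_1 + 2·σ_2 = 6(Δ_1 - Δ_0) = 32
Natural end conditions: σ_0 = σ_2 = 0.
Solving the tridiagonal system: σ_0 = 0, σ_1 = 16/5, σ_2 = 0.
On [3, 5], S'(t) = b_1 + 2c_1·(t - 3) + 3d_1·(t - 3)² with b_1 = Δ_1 - h_1(2σ_1 + σ_2)/6 = 43/15, c_1 = σ_1/2 = 8/5, d_1 = (σ_2 - σ_1)/(6h_1) = -4/15. So S'(3) = 43/15.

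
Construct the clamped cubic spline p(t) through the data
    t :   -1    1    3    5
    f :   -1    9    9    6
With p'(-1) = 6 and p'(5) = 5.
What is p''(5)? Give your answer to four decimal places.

Put M_i = p'' at the i-th knot. Here h = (2, 2, 2) and Δ = (5, 0, -3/2), so the interior equations h_(i-1)·M_(i-1) + 2(h_(i-1)+h_i)·M_i + h_i·M_(i+1) = 6(Δ_i − Δ_(i-1)) read
  2·M_0 + 8·M_1 + 2·M_2 = 6(Δ_1 - Δ_0) = -30
  2·M_1 + 8·M_2 + 2·M_3 = 6(Δ_2 - Δ_1) = -9
Clamped end conditions give two more equations: 2h_0·M_0 + h_0·M_1 = 6(Δ_0 - p'(-1)) = -6 and h_2·M_2 + 2h_2·M_3 = 6(p'(5) - Δ_2) = 39.
Hence M_0 = -1/30, M_1 = -44/15, M_2 = -97/30, M_3 = 341/30.

11.3667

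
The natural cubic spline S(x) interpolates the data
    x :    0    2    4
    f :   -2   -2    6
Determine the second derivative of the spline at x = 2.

Put M_i = S'' at the i-th knot. Here h = (2, 2) and Δ = (0, 4), so the interior equations h_(i-1)·M_(i-1) + 2(h_(i-1)+h_i)·M_i + h_i·M_(i+1) = 6(Δ_i − Δ_(i-1)) read
  2·M_0 + 8·M_1 + 2·M_2 = 6(Δ_1 - Δ_0) = 24
Natural end conditions: M_0 = M_2 = 0.
Solving the tridiagonal system: M_0 = 0, M_1 = 3, M_2 = 0.

3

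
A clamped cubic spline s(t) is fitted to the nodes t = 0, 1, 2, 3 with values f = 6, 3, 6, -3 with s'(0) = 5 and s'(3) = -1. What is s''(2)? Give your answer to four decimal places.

-35.2000

Put M_i = s'' at the i-th knot. Here h = (1, 1, 1) and Δ = (-3, 3, -9), so the interior equations h_(i-1)·M_(i-1) + 2(h_(i-1)+h_i)·M_i + h_i·M_(i+1) = 6(Δ_i − Δ_(i-1)) read
  1·M_0 + 4·M_1 + 1·M_2 = 6(Δ_1 - Δ_0) = 36
  1·M_1 + 4·M_2 + 1·M_3 = 6(Δ_2 - Δ_1) = -72
Clamped end conditions give two more equations: 2h_0·M_0 + h_0·M_1 = 6(Δ_0 - s'(0)) = -48 and h_2·M_2 + 2h_2·M_3 = 6(s'(3) - Δ_2) = 48.
Solving: M_0 = -188/5, M_1 = 136/5, M_2 = -176/5, M_3 = 208/5.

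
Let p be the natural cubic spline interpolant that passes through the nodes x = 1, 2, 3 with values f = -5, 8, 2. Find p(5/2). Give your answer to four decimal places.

6.7813

Write m_i for p''(x_i). With h_i = 1, 1 and divided differences Δ_i = 13, -6, the continuity of p' gives the tridiagonal system
  1·m_0 + 4·m_1 + 1·m_2 = 6(Δ_1 - Δ_0) = -114
Natural end conditions: m_0 = m_2 = 0.
Solving the tridiagonal system: m_0 = 0, m_1 = -57/2, m_2 = 0.
On [2, 3], p(x) = 8 + 7/2·(x - 2) - 57/4·(x - 2)² + 19/4·(x - 2)³.
With (x - 2) = 1/2: p(5/2) = 217/32.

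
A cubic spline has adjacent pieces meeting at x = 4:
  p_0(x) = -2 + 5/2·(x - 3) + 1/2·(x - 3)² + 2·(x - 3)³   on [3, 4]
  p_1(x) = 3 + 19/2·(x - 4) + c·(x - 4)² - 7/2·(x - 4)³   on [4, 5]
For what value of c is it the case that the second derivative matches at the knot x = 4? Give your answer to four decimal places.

6.5000

p_0''(x) = 1 + 12·(x - 3), so p_0''(4) = 13. On the right, p_1''(4) = 2c, so c = 13/2.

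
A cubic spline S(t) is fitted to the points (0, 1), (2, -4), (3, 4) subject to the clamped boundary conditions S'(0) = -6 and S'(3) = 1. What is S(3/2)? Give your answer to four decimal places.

-5.8672

Write M_i for S''(x_i). With h_i = 2, 1 and divided differences Δ_i = -5/2, 8, the continuity of S' gives the tridiagonal system
  2·M_0 + 6·M_1 + 1·M_2 = 6(Δ_1 - Δ_0) = 63
Clamped end conditions give two more equations: 2h_0·M_0 + h_0·M_1 = 6(Δ_0 - S'(0)) = 21 and h_1·M_1 + 2h_1·M_2 = 6(S'(3) - Δ_1) = -42.
Solving: M_0 = -35/12, M_1 = 49/3, M_2 = -175/6.
On [0, 2], S(t) = 1 - 6·t - 35/24·t² + 77/48·t³.
With t = 3/2: S(3/2) = -751/128.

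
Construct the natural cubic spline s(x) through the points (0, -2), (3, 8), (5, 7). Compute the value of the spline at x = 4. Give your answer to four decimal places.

8.0750

With M_i denoting the second derivative at x_i, h_i = 3, 2, and Δ_i = (y_(i+1) − y_i)/h_i = 10/3, -1/2:
  3·M_0 + 10·M_1 + 2·M_2 = 6(Δ_1 - Δ_0) = -23
Natural end conditions: M_0 = M_2 = 0.
Hence M_0 = 0, M_1 = -23/10, M_2 = 0.
On [3, 5], s(x) = 8 + 31/30·(x - 3) - 23/20·(x - 3)² + 23/120·(x - 3)³.
With (x - 3) = 1: s(4) = 323/40.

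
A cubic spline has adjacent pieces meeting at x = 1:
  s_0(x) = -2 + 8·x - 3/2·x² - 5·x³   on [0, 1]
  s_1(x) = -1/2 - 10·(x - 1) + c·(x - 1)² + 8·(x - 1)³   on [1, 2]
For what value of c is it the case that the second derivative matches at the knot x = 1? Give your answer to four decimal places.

-16.5000

s_0''(x) = -3 - 30·x, so s_0''(1) = -33. On the right, s_1''(1) = 2c, so c = -33/2.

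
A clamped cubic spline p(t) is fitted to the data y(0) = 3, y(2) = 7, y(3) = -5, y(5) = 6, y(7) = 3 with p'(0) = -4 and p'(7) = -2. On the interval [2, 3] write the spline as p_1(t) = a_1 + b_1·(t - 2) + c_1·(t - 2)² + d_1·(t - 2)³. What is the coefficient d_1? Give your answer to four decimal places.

Write m_i for p''(x_i). With h_i = 2, 1, 2, 2 and divided differences Δ_i = 2, -12, 11/2, -3/2, the continuity of p' gives the tridiagonal system
  2·m_0 + 6·m_1 + 1·m_2 = 6(Δ_1 - Δ_0) = -84
  1·m_1 + 6·m_2 + 2·m_3 = 6(Δ_2 - Δ_1) = 105
  2·m_2 + 8·m_3 + 2·m_4 = 6(Δ_3 - Δ_2) = -42
Clamped end conditions give two more equations: 2h_0·m_0 + h_0·m_1 = 6(Δ_0 - p'(0)) = 36 and h_3·m_3 + 2h_3·m_4 = 6(p'(7) - Δ_3) = -3.
Hence m_0 = 1331/61, m_1 = -1564/61, m_2 = 1598/61, m_3 = -1619/122, m_4 = 359/61.
On [2, 3], with p_1(t) = a_1 + b_1·(t - 2) + c_1·(t - 2)² + d_1·(t - 2)³: c_1 = m_1/2 = -782/61, d_1 = (m_2 - m_1)/(6h_1) = 527/61, b_1 = Δ_1 - h_1(2m_1 + m_2)/6 = -477/61.

8.6393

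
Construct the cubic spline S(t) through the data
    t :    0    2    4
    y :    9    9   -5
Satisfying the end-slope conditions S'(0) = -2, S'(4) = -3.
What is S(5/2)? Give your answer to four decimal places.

Put σ_i = S'' at the i-th knot. Here h = (2, 2) and Δ = (0, -7), so the interior equations h_(i-1)·σ_(i-1) + 2(h_(i-1)+h_i)·σ_i + h_i·σ_(i+1) = 6(Δ_i − Δ_(i-1)) read
  2·σ_0 + 8·σ_1 + 2·σ_2 = 6(Δ_1 - Δ_0) = -42
Clamped end conditions give two more equations: 2h_0·σ_0 + h_0·σ_1 = 6(Δ_0 - S'(0)) = 12 and h_1·σ_1 + 2h_1·σ_2 = 6(S'(4) - Δ_1) = 24.
Solving: σ_0 = 8, σ_1 = -10, σ_2 = 11.
On [2, 4], S(t) = 9 - 4·(t - 2) - 5·(t - 2)² + 7/4·(t - 2)³.
With (t - 2) = 1/2: S(5/2) = 191/32.

5.9688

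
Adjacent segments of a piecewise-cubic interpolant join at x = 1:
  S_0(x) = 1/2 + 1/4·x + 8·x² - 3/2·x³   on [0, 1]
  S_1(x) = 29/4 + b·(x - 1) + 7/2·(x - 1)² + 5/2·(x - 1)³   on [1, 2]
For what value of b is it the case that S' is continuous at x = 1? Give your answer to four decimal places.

S_0'(x) = 1/4 + 16·x - 9/2·x², so S_0'(1) = 47/4. On the right, S_1'(1) = b, so b = 47/4.

11.7500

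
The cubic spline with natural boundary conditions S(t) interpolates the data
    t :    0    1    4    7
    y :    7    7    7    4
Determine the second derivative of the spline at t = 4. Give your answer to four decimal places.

-0.5517

Let σ_i = S''(x_i). Step sizes h_i = 1, 3, 3; slopes of the chords Δ_i = (y_(i+1) - y_i)/h_i = 0, 0, -1.
  1·σ_0 + 8·σ_1 + 3·σ_2 = 6(Δ_1 - Δ_0) = 0
  3·σ_1 + 12·σ_2 + 3·σ_3 = 6(Δ_2 - Δ_1) = -6
Natural end conditions: σ_0 = σ_3 = 0.
Hence σ_0 = 0, σ_1 = 6/29, σ_2 = -16/29, σ_3 = 0.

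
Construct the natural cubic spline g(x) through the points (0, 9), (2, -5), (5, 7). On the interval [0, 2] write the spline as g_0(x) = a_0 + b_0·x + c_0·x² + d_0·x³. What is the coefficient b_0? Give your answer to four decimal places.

-9.2000

Put M_i = g'' at the i-th knot. Here h = (2, 3) and Δ = (-7, 4), so the interior equations h_(i-1)·M_(i-1) + 2(h_(i-1)+h_i)·M_i + h_i·M_(i+1) = 6(Δ_i − Δ_(i-1)) read
  2·M_0 + 10·M_1 + 3·M_2 = 6(Δ_1 - Δ_0) = 66
Natural end conditions: M_0 = M_2 = 0.
Solving: M_0 = 0, M_1 = 33/5, M_2 = 0.
On [0, 2], with g_0(x) = a_0 + b_0·x + c_0·x² + d_0·x³: c_0 = M_0/2 = 0, d_0 = (M_1 - M_0)/(6h_0) = 11/20, b_0 = Δ_0 - h_0(2M_0 + M_1)/6 = -46/5.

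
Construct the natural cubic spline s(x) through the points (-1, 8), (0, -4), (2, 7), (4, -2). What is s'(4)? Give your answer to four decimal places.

Let m_i = s''(x_i). Step sizes h_i = 1, 2, 2; slopes of the chords Δ_i = (y_(i+1) - y_i)/h_i = -12, 11/2, -9/2.
  1·m_0 + 6·m_1 + 2·m_2 = 6(Δ_1 - Δ_0) = 105
  2·m_1 + 8·m_2 + 2·m_3 = 6(Δ_2 - Δ_1) = -60
Natural end conditions: m_0 = m_3 = 0.
Solving the tridiagonal system: m_0 = 0, m_1 = 240/11, m_2 = -285/22, m_3 = 0.
On [2, 4], s'(x) = b_2 + 2c_2·(x - 2) + 3d_2·(x - 2)² with b_2 = Δ_2 - h_2(2m_2 + m_3)/6 = 91/22, c_2 = m_2/2 = -285/44, d_2 = (m_3 - m_2)/(6h_2) = 95/88. So s'(4) = -97/11.

-8.8182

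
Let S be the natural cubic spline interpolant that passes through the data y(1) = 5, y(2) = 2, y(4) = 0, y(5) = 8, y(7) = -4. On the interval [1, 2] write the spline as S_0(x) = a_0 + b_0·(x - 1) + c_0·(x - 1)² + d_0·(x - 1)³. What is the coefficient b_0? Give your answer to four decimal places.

-2.6452

Put M_i = S'' at the i-th knot. Here h = (1, 2, 1, 2) and Δ = (-3, -1, 8, -6), so the interior equations h_(i-1)·M_(i-1) + 2(h_(i-1)+h_i)·M_i + h_i·M_(i+1) = 6(Δ_i − Δ_(i-1)) read
  1·M_0 + 6·M_1 + 2·M_2 = 6(Δ_1 - Δ_0) = 12
  2·M_1 + 6·M_2 + 1·M_3 = 6(Δ_2 - Δ_1) = 54
  1·M_2 + 6·M_3 + 2·M_4 = 6(Δ_3 - Δ_2) = -84
Natural end conditions: M_0 = M_4 = 0.
Hence M_0 = 0, M_1 = -66/31, M_2 = 384/31, M_3 = -498/31, M_4 = 0.
On [1, 2], with S_0(x) = a_0 + b_0·(x - 1) + c_0·(x - 1)² + d_0·(x - 1)³: c_0 = M_0/2 = 0, d_0 = (M_1 - M_0)/(6h_0) = -11/31, b_0 = Δ_0 - h_0(2M_0 + M_1)/6 = -82/31.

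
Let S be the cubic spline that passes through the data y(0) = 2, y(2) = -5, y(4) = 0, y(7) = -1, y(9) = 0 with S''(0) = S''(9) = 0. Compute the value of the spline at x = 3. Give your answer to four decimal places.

-3.0254

Put m_i = S'' at the i-th knot. Here h = (2, 2, 3, 2) and Δ = (-7/2, 5/2, -1/3, 1/2), so the interior equations h_(i-1)·m_(i-1) + 2(h_(i-1)+h_i)·m_i + h_i·m_(i+1) = 6(Δ_i − Δ_(i-1)) read
  2·m_0 + 8·m_1 + 2·m_2 = 6(Δ_1 - Δ_0) = 36
  2·m_1 + 10·m_2 + 3·m_3 = 6(Δ_2 - Δ_1) = -17
  3·m_2 + 10·m_3 + 2·m_4 = 6(Δ_3 - Δ_2) = 5
Natural end conditions: m_0 = m_4 = 0.
Hence m_0 = 0, m_1 = 1823/344, m_2 = -275/86, m_3 = 251/172, m_4 = 0.
On [2, 4], S(x) = -5 + 17/516·(x - 2) + 1823/688·(x - 2)² - 2923/4128·(x - 2)³.
With (x - 2) = 1: S(3) = -4163/1376.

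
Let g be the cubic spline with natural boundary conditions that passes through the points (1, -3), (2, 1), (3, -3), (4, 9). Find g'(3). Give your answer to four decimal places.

Put σ_i = g'' at the i-th knot. Here h = (1, 1, 1) and Δ = (4, -4, 12), so the interior equations h_(i-1)·σ_(i-1) + 2(h_(i-1)+h_i)·σ_i + h_i·σ_(i+1) = 6(Δ_i − Δ_(i-1)) read
  1·σ_0 + 4·σ_1 + 1·σ_2 = 6(Δ_1 - Δ_0) = -48
  1·σ_1 + 4·σ_2 + 1·σ_3 = 6(Δ_2 - Δ_1) = 96
Natural end conditions: σ_0 = σ_3 = 0.
Hence σ_0 = 0, σ_1 = -96/5, σ_2 = 144/5, σ_3 = 0.
On [3, 4], g'(t) = b_2 + 2c_2·(t - 3) + 3d_2·(t - 3)² with b_2 = Δ_2 - h_2(2σ_2 + σ_3)/6 = 12/5, c_2 = σ_2/2 = 72/5, d_2 = (σ_3 - σ_2)/(6h_2) = -24/5. So g'(3) = 12/5.

2.4000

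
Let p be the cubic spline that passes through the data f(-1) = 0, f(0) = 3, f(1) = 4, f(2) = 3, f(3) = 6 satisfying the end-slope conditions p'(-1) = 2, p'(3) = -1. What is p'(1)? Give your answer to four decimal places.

-1.2143

With σ_i denoting the second derivative at x_i, h_i = 1, 1, 1, 1, and Δ_i = (y_(i+1) − y_i)/h_i = 3, 1, -1, 3:
  1·σ_0 + 4·σ_1 + 1·σ_2 = 6(Δ_1 - Δ_0) = -12
  1·σ_1 + 4·σ_2 + 1·σ_3 = 6(Δ_2 - Δ_1) = -12
  1·σ_2 + 4·σ_3 + 1·σ_4 = 6(Δ_3 - Δ_2) = 24
Clamped end conditions give two more equations: 2h_0·σ_0 + h_0·σ_1 = 6(Δ_0 - p'(-1)) = 6 and h_3·σ_3 + 2h_3·σ_4 = 6(p'(3) - Δ_3) = -24.
Solving: σ_0 = 123/28, σ_1 = -39/14, σ_2 = -21/4, σ_3 = 165/14, σ_4 = -501/28.
On [1, 2], p'(x) = b_2 + 2c_2·(x - 1) + 3d_2·(x - 1)² with b_2 = Δ_2 - h_2(2σ_2 + σ_3)/6 = -17/14, c_2 = σ_2/2 = -21/8, d_2 = (σ_3 - σ_2)/(6h_2) = 159/56. So p'(1) = -17/14.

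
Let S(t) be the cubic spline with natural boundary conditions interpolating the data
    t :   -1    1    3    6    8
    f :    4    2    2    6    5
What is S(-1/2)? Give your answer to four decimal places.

3.4273

With m_i denoting the second derivative at x_i, h_i = 2, 2, 3, 2, and Δ_i = (y_(i+1) − y_i)/h_i = -1, 0, 4/3, -1/2:
  2·m_0 + 8·m_1 + 2·m_2 = 6(Δ_1 - Δ_0) = 6
  2·m_1 + 10·m_2 + 3·m_3 = 6(Δ_2 - Δ_1) = 8
  3·m_2 + 10·m_3 + 2·m_4 = 6(Δ_3 - Δ_2) = -11
Natural end conditions: m_0 = m_4 = 0.
Solving: m_0 = 0, m_1 = 20/43, m_2 = 49/43, m_3 = -62/43, m_4 = 0.
On [-1, 1], S(t) = 4 - 149/129·(t + 1) + 0·(t + 1)² + 5/129·(t + 1)³.
With (t + 1) = 1/2: S(-1/2) = 1179/344.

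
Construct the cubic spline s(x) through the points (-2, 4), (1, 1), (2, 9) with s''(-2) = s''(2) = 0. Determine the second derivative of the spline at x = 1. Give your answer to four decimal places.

6.7500

With M_i denoting the second derivative at x_i, h_i = 3, 1, and Δ_i = (y_(i+1) − y_i)/h_i = -1, 8:
  3·M_0 + 8·M_1 + 1·M_2 = 6(Δ_1 - Δ_0) = 54
Natural end conditions: M_0 = M_2 = 0.
Solving: M_0 = 0, M_1 = 27/4, M_2 = 0.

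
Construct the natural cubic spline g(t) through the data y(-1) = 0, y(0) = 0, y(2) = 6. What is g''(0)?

3

Put σ_i = g'' at the i-th knot. Here h = (1, 2) and Δ = (0, 3), so the interior equations h_(i-1)·σ_(i-1) + 2(h_(i-1)+h_i)·σ_i + h_i·σ_(i+1) = 6(Δ_i − Δ_(i-1)) read
  1·σ_0 + 6·σ_1 + 2·σ_2 = 6(Δ_1 - Δ_0) = 18
Natural end conditions: σ_0 = σ_2 = 0.
Forward elimination and back-substitution give σ_0 = 0, σ_1 = 3, σ_2 = 0.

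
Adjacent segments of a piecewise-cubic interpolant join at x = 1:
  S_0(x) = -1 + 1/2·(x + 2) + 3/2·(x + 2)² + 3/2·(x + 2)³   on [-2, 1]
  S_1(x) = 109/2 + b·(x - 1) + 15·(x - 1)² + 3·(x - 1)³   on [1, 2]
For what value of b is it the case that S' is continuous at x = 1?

50

S_0'(x) = 1/2 + 3·(x + 2) + 9/2·(x + 2)², so S_0'(1) = 50. On the right, S_1'(1) = b, so b = 50.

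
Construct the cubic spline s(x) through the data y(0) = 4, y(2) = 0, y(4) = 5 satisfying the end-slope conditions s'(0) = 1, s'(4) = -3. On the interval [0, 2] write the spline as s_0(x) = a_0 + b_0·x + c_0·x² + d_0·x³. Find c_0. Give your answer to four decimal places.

-4.4375

With M_i denoting the second derivative at x_i, h_i = 2, 2, and Δ_i = (y_(i+1) − y_i)/h_i = -2, 5/2:
  2·M_0 + 8·M_1 + 2·M_2 = 6(Δ_1 - Δ_0) = 27
Clamped end conditions give two more equations: 2h_0·M_0 + h_0·M_1 = 6(Δ_0 - s'(0)) = -18 and h_1·M_1 + 2h_1·M_2 = 6(s'(4) - Δ_1) = -33.
Solving: M_0 = -71/8, M_1 = 35/4, M_2 = -101/8.
On [0, 2], with s_0(x) = a_0 + b_0·x + c_0·x² + d_0·x³: c_0 = M_0/2 = -71/16, d_0 = (M_1 - M_0)/(6h_0) = 47/32, b_0 = Δ_0 - h_0(2M_0 + M_1)/6 = 1.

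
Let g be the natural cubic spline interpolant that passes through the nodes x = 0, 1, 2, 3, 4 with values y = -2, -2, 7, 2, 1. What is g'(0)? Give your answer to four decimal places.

With M_i denoting the second derivative at x_i, h_i = 1, 1, 1, 1, and Δ_i = (y_(i+1) − y_i)/h_i = 0, 9, -5, -1:
  1·M_0 + 4·M_1 + 1·M_2 = 6(Δ_1 - Δ_0) = 54
  1·M_1 + 4·M_2 + 1·M_3 = 6(Δ_2 - Δ_1) = -84
  1·M_2 + 4·M_3 + 1·M_4 = 6(Δ_3 - Δ_2) = 24
Natural end conditions: M_0 = M_4 = 0.
Forward elimination and back-substitution give M_0 = 0, M_1 = 585/28, M_2 = -207/7, M_3 = 375/28, M_4 = 0.
On [0, 1], g'(x) = b_0 + 2c_0·x + 3d_0·x² with b_0 = Δ_0 - h_0(2M_0 + M_1)/6 = -195/56, c_0 = M_0/2 = 0, d_0 = (M_1 - M_0)/(6h_0) = 195/56. So g'(0) = -195/56.

-3.4821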